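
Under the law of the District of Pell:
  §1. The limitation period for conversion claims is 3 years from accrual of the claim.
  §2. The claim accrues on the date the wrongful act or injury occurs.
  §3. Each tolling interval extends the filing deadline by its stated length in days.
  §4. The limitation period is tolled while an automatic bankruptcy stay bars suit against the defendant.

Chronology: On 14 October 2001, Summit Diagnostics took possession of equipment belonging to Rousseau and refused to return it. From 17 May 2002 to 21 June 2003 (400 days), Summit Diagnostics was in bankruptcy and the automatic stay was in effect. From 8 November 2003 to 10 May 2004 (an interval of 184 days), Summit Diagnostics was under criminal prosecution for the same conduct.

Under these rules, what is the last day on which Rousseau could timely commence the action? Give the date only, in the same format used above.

The claim accrued on 14 October 2001, the date of the act.
3 years from 14 October 2001 is 14 October 2004.
Because the automatic bankruptcy stay ran from 17 May 2002 to 21 June 2003, the deadline is extended by 400 days to 18 November 2005.
Although a criminal prosecution ran from 8 November 2003 to 10 May 2004, the stated rules do not make that a tolling event, so it is disregarded.

18 November 2005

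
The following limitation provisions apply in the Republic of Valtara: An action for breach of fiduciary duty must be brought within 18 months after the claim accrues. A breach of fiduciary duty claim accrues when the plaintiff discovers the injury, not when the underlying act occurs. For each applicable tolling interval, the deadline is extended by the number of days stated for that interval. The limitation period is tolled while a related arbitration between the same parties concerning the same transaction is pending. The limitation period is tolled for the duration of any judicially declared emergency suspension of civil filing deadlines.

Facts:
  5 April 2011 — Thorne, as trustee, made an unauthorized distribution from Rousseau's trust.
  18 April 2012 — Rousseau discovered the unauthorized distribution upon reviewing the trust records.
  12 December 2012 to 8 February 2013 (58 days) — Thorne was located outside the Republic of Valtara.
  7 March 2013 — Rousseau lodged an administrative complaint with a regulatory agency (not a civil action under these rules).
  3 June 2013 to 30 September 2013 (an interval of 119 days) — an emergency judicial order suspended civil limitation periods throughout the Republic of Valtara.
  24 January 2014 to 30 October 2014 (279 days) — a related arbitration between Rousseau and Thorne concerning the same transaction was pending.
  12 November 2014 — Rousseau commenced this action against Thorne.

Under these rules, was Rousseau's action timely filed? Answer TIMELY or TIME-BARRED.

Accrual is tied to discovery, so the period began on 18 April 2012 rather than on 5 April 2011 when the act occurred.
18 months from 18 April 2012 is 18 October 2013.
Because the emergency suspension of filing deadlines ran from 3 June 2013 to 30 September 2013, the deadline is extended by 119 days to 14 February 2014.
The period was tolled for 279 days by the pending related arbitration (24 January 2014 to 30 October 2014), pushing the deadline to 20 November 2014.
No stated provision tolls the period for the defendant's absence, so the interval from 12 December 2012 to 8 February 2013 has no effect on the deadline.
Nothing else in the chronology tolls or restarts the period.
Rousseau filed on 12 November 2014, before the 20 November 2014 deadline, so the action is timely.

TIMELY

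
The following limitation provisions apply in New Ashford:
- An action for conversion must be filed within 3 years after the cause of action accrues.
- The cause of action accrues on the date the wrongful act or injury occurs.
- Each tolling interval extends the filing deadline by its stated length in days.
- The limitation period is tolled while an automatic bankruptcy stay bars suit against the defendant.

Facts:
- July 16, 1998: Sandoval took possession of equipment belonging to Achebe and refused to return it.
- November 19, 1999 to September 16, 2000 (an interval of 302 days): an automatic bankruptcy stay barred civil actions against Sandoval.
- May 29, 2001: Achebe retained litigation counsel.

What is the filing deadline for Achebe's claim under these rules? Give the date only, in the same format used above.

May 14, 2002

The limitation period began to run on July 16, 1998.
Adding the 3 years base period to July 16, 1998 gives a deadline of July 16, 2001, before any tolling.
The automatic bankruptcy stay from November 19, 1999 to September 16, 2000 tolled the period for 302 days, extending the deadline to May 14, 2002.
The other events in the timeline have no effect on the limitation period under the stated rules.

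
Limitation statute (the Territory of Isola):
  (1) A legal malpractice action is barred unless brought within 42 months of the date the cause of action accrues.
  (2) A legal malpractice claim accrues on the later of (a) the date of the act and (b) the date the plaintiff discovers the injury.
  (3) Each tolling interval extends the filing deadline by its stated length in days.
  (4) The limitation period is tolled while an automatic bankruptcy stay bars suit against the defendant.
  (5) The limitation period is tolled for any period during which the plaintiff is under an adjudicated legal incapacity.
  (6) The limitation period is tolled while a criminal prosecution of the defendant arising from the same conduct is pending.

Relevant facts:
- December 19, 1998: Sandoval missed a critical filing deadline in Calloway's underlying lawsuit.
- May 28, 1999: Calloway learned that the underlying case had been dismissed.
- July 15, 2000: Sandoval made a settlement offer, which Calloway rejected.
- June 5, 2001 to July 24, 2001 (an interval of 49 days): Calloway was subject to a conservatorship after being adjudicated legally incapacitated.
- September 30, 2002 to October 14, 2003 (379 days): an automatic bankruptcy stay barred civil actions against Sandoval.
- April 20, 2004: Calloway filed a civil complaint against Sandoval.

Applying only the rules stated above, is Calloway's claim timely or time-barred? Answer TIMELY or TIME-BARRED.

Taking the later of the act (December 19, 1998) and discovery (May 28, 1999), the claim accrued on May 28, 1999.
42 months from May 28, 1999 is November 28, 2002.
The plaintiff's legal incapacity from June 5, 2001 to July 24, 2001 tolled the period for 49 days, extending the deadline to January 16, 2003.
The period was tolled for 379 days by the automatic bankruptcy stay (September 30, 2002 to October 14, 2003), pushing the deadline to January 30, 2004.
The other events in the timeline have no effect on the limitation period under the stated rules.
The April 20, 2004 filing falls after the January 30, 2004 deadline; the claim is time-barred.

TIME-BARRED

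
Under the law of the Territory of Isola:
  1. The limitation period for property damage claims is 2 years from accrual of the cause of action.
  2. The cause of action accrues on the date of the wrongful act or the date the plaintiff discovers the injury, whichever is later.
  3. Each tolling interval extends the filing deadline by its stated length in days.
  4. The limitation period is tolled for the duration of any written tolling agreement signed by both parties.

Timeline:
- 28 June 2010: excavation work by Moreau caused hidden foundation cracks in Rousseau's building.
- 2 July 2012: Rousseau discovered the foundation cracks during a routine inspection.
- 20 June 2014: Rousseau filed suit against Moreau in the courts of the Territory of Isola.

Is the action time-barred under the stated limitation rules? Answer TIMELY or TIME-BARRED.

TIMELY

Because discovery on 2 July 2012 post-dates the 28 June 2010 act, accrual under the later-of rule falls on 2 July 2012.
The untolled deadline — 2 years after 2 July 2012 — is 2 July 2014.
Rousseau filed on 20 June 2014, before the 2 July 2014 deadline, so the action is timely.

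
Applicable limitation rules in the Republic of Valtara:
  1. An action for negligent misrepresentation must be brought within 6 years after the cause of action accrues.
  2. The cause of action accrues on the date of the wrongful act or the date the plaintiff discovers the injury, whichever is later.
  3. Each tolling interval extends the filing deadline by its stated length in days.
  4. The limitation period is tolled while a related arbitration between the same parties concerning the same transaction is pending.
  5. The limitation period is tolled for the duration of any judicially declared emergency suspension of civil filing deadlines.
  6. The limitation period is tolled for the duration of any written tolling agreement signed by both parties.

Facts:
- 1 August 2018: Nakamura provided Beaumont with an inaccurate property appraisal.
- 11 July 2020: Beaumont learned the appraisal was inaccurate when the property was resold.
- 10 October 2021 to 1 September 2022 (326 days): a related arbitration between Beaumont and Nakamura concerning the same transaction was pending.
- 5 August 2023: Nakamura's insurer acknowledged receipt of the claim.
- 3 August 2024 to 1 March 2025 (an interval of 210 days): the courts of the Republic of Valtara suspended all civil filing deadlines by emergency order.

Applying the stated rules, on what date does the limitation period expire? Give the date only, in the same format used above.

The claim accrued on 11 July 2020 — the later of the 1 August 2018 act and the 11 July 2020 discovery.
The untolled deadline — 6 years after 11 July 2020 — is 11 July 2026.
Because the pending related arbitration ran from 10 October 2021 to 1 September 2022, the deadline is extended by 326 days to 2 June 2027.
Because the emergency suspension of filing deadlines ran from 3 August 2024 to 1 March 2025, the deadline is extended by 210 days to 29 December 2027.
None of the other events listed affects the running of the period under the stated rules.

29 December 2027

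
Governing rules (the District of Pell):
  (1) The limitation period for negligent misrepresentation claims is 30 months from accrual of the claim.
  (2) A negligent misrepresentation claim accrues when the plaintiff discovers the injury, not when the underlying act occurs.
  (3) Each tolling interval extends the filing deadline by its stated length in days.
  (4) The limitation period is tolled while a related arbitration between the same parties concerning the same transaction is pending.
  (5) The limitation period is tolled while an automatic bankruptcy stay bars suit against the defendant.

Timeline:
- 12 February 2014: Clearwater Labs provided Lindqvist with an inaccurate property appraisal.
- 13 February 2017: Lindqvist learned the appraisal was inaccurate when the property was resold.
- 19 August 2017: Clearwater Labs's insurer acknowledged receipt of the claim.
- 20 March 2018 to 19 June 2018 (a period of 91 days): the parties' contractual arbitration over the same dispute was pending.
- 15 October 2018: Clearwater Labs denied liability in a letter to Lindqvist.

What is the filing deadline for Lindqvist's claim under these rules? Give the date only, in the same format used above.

12 November 2019

Accrual is tied to discovery, so the period began on 13 February 2017 rather than on 12 February 2014 when the act occurred.
The untolled deadline — 30 months after 13 February 2017 — is 13 August 2019.
The period was tolled for 91 days by the pending related arbitration (20 March 2018 to 19 June 2018), pushing the deadline to 12 November 2019.
Nothing else in the chronology tolls or restarts the period.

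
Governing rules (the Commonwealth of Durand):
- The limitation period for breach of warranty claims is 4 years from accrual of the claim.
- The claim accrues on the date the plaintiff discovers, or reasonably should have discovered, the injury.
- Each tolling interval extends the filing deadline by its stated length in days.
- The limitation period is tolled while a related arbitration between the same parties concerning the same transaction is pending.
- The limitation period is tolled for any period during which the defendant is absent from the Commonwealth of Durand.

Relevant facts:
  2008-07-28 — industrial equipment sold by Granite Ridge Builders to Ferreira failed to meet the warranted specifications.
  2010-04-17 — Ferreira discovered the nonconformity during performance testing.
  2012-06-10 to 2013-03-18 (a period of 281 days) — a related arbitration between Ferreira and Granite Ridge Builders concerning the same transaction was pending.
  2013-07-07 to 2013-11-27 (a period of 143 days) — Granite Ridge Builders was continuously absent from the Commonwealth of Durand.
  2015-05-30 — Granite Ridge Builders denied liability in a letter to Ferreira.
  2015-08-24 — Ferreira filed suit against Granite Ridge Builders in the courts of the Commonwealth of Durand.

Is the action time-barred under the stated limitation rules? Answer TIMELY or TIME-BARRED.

Under the discovery rule, the claim accrued on 2010-04-17, when Ferreira discovered the injury — not on the 2008-07-28 date of the underlying act.
4 years from 2010-04-17 is 2014-04-17.
Because the pending related arbitration ran from 2012-06-10 to 2013-03-18, the deadline is extended by 281 days to 2015-01-23.
Because the defendant's absence from the jurisdiction ran from 2013-07-07 to 2013-11-27, the deadline is extended by 143 days to 2015-06-15.
The other events in the timeline have no effect on the limitation period under the stated rules.
The 2015-08-24 filing falls after the 2015-06-15 deadline; the claim is time-barred.

TIME-BARRED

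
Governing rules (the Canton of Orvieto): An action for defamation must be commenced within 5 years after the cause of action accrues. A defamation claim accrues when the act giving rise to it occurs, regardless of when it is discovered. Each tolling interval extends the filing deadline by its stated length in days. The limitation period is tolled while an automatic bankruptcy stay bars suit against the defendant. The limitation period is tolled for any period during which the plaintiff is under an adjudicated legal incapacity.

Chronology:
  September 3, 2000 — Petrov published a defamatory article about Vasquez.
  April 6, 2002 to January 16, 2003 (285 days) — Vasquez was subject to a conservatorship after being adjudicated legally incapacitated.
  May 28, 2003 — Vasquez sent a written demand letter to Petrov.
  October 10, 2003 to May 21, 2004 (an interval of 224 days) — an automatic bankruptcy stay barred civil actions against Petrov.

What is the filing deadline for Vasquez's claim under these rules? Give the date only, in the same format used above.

The limitation period began to run on September 3, 2000.
The untolled deadline — 5 years after September 3, 2000 — is September 3, 2005.
The period was tolled for 285 days by the plaintiff's legal incapacity (April 6, 2002 to January 16, 2003), pushing the deadline to June 15, 2006.
The automatic bankruptcy stay from October 10, 2003 to May 21, 2004 tolled the period for 224 days, extending the deadline to January 25, 2007.
None of the other events listed affects the running of the period under the stated rules.

January 25, 2007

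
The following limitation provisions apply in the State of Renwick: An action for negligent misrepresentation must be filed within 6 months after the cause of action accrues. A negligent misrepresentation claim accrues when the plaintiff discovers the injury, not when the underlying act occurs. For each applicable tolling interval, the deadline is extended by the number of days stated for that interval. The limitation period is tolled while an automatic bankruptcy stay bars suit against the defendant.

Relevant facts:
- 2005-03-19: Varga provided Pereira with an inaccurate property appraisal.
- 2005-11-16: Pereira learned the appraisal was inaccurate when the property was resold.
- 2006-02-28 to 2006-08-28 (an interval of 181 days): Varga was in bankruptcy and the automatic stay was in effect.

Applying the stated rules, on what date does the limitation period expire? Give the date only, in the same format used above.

2006-11-13

Under the discovery rule, the claim accrued on 2005-11-16, when Pereira discovered the injury — not on the 2005-03-19 date of the underlying act.
The untolled deadline — 6 months after 2005-11-16 — is 2006-05-16.
The period was tolled for 181 days by the automatic bankruptcy stay (2006-02-28 to 2006-08-28), pushing the deadline to 2006-11-13.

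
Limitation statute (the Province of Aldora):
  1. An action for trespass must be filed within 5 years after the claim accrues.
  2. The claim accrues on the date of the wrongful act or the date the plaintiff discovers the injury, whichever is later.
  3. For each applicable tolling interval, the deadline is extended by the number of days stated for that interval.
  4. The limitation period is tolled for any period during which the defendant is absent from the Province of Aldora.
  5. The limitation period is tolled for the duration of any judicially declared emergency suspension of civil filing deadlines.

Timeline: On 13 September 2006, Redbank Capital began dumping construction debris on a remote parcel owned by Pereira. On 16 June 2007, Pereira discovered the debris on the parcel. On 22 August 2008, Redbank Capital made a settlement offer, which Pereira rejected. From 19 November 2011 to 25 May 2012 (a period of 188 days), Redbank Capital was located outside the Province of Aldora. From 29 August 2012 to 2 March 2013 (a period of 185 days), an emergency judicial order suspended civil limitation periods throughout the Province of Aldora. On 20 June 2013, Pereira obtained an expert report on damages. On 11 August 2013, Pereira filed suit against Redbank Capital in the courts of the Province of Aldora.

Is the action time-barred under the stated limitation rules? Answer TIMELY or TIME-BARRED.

Because discovery on 16 June 2007 post-dates the 13 September 2006 act, accrual under the later-of rule falls on 16 June 2007.
Adding the 5 years base period to 16 June 2007 gives a deadline of 16 June 2012, before any tolling.
The defendant's absence from the jurisdiction from 19 November 2011 to 25 May 2012 tolled the period for 188 days, extending the deadline to 21 December 2012.
The emergency suspension of filing deadlines from 29 August 2012 to 2 March 2013 tolled the period for 185 days, extending the deadline to 24 June 2013.
The other events in the timeline have no effect on the limitation period under the stated rules.
Pereira filed on 11 August 2013, after the 24 June 2013 deadline, so the action is time-barred.

TIME-BARRED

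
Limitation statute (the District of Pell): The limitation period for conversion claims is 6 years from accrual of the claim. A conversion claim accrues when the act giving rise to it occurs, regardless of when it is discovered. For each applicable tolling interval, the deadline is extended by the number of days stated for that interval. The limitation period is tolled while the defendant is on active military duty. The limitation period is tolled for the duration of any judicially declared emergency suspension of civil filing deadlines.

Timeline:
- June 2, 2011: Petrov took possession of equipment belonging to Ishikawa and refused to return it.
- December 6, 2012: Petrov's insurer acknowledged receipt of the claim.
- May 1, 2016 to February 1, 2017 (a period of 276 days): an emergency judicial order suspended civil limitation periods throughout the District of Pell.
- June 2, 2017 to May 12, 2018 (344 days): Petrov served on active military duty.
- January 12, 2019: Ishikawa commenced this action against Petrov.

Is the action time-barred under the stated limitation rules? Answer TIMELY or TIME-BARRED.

TIMELY

The claim accrued on June 2, 2011, the date of the act.
The untolled deadline — 6 years after June 2, 2011 — is June 2, 2017.
The emergency suspension of filing deadlines from May 1, 2016 to February 1, 2017 tolled the period for 276 days, extending the deadline to March 5, 2018.
The defendant's active military service from June 2, 2017 to May 12, 2018 tolled the period for 344 days, extending the deadline to February 12, 2019.
The other events in the timeline have no effect on the limitation period under the stated rules.
The January 12, 2019 filing precedes the February 12, 2019 deadline; the claim is timely.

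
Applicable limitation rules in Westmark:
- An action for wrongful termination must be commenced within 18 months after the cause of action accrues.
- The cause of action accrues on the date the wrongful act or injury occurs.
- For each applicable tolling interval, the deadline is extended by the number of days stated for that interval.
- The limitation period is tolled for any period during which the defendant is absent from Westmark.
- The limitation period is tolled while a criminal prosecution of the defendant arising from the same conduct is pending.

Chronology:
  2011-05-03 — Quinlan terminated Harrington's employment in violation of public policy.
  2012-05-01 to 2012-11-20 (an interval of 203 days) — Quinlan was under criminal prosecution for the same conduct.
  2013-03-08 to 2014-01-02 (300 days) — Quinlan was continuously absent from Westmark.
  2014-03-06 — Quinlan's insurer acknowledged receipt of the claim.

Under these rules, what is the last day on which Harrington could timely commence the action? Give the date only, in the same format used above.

The limitation period began to run on 2011-05-03.
18 months from 2011-05-03 is 2012-11-03.
Because the pending criminal prosecution ran from 2012-05-01 to 2012-11-20, the deadline is extended by 203 days to 2013-05-25.
Because the defendant's absence from the jurisdiction ran from 2013-03-08 to 2014-01-02, the deadline is extended by 300 days to 2014-03-21.
None of the other events listed affects the running of the period under the stated rules.

2014-03-21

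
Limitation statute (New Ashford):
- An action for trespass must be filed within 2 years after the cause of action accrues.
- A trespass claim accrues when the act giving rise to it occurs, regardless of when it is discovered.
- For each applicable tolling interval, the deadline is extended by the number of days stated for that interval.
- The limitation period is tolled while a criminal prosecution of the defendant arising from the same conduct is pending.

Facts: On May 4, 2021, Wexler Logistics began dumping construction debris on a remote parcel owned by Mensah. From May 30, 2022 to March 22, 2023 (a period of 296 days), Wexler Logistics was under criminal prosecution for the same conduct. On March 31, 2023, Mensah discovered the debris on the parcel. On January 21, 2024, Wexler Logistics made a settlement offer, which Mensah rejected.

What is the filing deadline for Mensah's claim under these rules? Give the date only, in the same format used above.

The claim accrued on May 4, 2021, when the wrongful act occurred; under the stated occurrence rule the March 31, 2023 discovery does not delay accrual.
Adding the 2 years base period to May 4, 2021 gives a deadline of May 4, 2023, before any tolling.
The pending criminal prosecution from May 30, 2022 to March 22, 2023 tolled the period for 296 days, extending the deadline to February 24, 2024.
Nothing else in the chronology tolls or restarts the period.

February 24, 2024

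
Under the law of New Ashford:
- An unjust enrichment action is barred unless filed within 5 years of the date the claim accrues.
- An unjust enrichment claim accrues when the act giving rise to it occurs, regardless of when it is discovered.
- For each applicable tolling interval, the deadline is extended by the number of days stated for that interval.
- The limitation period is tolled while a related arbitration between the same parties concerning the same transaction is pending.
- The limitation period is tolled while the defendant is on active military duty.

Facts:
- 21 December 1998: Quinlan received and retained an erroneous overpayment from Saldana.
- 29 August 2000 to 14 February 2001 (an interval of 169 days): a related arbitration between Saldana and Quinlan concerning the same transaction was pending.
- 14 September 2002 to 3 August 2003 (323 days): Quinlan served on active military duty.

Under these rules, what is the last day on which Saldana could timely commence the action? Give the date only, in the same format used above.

26 April 2005

The limitation period began to run on 21 December 1998.
The untolled deadline — 5 years after 21 December 1998 — is 21 December 2003.
Because the pending related arbitration ran from 29 August 2000 to 14 February 2001, the deadline is extended by 169 days to 7 June 2004.
The defendant's active military service from 14 September 2002 to 3 August 2003 tolled the period for 323 days, extending the deadline to 26 April 2005.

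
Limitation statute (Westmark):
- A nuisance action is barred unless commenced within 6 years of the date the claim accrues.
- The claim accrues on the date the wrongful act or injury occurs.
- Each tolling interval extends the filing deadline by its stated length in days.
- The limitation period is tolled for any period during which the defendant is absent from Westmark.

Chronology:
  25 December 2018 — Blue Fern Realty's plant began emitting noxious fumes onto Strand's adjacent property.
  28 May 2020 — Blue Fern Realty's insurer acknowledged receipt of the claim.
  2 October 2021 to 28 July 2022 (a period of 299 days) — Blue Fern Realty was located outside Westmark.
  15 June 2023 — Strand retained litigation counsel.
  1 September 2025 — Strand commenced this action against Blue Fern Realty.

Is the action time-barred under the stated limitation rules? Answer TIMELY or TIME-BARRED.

The claim accrued on 25 December 2018, when the wrongful act occurred.
Adding the 6 years base period to 25 December 2018 gives a deadline of 25 December 2024, before any tolling.
The defendant's absence from the jurisdiction from 2 October 2021 to 28 July 2022 tolled the period for 299 days, extending the deadline to 20 October 2025.
None of the other events listed affects the running of the period under the stated rules.
Filing on 1 September 2025 beat the 20 October 2025 deadline — the action is timely.

TIMELY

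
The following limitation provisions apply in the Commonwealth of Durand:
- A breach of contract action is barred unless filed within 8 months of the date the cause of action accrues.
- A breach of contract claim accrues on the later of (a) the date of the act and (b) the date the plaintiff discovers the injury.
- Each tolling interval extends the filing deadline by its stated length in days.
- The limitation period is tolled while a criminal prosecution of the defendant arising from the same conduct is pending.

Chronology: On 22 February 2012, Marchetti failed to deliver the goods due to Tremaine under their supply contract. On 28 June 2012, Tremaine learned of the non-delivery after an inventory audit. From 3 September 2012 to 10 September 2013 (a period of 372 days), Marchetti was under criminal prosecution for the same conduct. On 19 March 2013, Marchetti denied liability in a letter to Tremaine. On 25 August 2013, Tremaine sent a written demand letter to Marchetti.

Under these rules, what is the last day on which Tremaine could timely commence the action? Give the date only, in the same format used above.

7 March 2014

The claim accrued on 28 June 2012 — the later of the 22 February 2012 act and the 28 June 2012 discovery.
8 months from 28 June 2012 is 28 February 2013.
The pending criminal prosecution from 3 September 2012 to 10 September 2013 tolled the period for 372 days, extending the deadline to 7 March 2014.
None of the other events listed affects the running of the period under the stated rules.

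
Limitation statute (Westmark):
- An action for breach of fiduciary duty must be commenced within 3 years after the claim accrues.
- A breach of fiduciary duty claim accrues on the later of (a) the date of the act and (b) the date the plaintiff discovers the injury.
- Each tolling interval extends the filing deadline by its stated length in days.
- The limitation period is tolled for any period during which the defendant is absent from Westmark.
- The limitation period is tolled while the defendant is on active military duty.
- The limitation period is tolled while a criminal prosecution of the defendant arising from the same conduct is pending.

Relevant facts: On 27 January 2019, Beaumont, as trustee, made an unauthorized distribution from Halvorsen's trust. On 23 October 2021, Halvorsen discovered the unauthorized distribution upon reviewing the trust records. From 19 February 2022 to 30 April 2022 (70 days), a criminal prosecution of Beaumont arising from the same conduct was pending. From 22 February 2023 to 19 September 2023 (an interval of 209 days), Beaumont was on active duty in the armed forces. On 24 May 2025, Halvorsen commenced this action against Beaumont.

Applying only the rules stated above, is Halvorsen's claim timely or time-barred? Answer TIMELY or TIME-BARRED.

TIMELY

Because discovery on 23 October 2021 post-dates the 27 January 2019 act, accrual under the later-of rule falls on 23 October 2021.
The untolled deadline — 3 years after 23 October 2021 — is 23 October 2024.
The pending criminal prosecution from 19 February 2022 to 30 April 2022 tolled the period for 70 days, extending the deadline to 1 January 2025.
Because the defendant's active military service ran from 22 February 2023 to 19 September 2023, the deadline is extended by 209 days to 29 July 2025.
Halvorsen filed on 24 May 2025, before the 29 July 2025 deadline, so the action is timely.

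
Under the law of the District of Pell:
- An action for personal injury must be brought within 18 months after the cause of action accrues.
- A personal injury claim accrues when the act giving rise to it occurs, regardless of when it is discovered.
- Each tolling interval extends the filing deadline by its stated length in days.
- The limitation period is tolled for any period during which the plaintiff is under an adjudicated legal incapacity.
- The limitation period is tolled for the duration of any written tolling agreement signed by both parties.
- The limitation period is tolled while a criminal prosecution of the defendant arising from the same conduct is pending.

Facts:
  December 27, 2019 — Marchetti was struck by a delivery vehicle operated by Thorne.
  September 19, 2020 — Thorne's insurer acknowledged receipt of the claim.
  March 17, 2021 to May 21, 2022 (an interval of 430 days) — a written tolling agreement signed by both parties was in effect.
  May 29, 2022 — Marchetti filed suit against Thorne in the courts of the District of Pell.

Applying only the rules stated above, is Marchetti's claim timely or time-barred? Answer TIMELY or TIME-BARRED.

TIMELY

The claim accrued on December 27, 2019, when the wrongful act occurred.
18 months from December 27, 2019 is June 27, 2021.
Because the written tolling agreement ran from March 17, 2021 to May 21, 2022, the deadline is extended by 430 days to August 31, 2022.
Nothing else in the chronology tolls or restarts the period.
Marchetti filed on May 29, 2022, before the August 31, 2022 deadline, so the action is timely.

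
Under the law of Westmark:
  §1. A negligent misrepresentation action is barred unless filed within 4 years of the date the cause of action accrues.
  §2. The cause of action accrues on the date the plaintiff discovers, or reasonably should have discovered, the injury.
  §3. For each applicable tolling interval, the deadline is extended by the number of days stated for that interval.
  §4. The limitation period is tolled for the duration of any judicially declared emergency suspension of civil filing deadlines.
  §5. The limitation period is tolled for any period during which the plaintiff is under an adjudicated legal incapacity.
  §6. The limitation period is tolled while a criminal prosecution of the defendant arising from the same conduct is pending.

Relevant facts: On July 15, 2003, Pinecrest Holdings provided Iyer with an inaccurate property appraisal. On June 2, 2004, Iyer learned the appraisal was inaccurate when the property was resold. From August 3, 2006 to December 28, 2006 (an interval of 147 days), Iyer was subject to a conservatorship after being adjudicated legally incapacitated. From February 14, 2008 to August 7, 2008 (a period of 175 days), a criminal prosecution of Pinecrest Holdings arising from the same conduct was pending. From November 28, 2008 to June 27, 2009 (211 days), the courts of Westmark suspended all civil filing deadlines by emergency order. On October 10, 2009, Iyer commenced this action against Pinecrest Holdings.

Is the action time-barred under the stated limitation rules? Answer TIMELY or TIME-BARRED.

TIMELY

Accrual is tied to discovery, so the period began on June 2, 2004 rather than on July 15, 2003 when the act occurred.
The untolled deadline — 4 years after June 2, 2004 — is June 2, 2008.
The period was tolled for 147 days by the plaintiff's legal incapacity (August 3, 2006 to December 28, 2006), pushing the deadline to October 27, 2008.
The period was tolled for 175 days by the pending criminal prosecution (February 14, 2008 to August 7, 2008), pushing the deadline to April 20, 2009.
The period was tolled for 211 days by the emergency suspension of filing deadlines (November 28, 2008 to June 27, 2009), pushing the deadline to November 17, 2009.
The October 10, 2009 filing precedes the November 17, 2009 deadline; the claim is timely.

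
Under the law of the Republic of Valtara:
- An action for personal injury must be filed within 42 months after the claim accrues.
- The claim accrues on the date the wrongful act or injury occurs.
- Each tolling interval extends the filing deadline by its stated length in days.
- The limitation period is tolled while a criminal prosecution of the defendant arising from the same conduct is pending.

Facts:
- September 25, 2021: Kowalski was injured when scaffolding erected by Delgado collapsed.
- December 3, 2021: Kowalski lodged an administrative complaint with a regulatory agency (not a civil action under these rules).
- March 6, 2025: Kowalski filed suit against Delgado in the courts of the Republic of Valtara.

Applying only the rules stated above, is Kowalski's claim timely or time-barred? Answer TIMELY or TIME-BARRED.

The limitation period began to run on September 25, 2021.
The untolled deadline — 42 months after September 25, 2021 — is March 25, 2025.
The other events in the timeline have no effect on the limitation period under the stated rules.
The March 6, 2025 filing precedes the March 25, 2025 deadline; the claim is timely.

TIMELY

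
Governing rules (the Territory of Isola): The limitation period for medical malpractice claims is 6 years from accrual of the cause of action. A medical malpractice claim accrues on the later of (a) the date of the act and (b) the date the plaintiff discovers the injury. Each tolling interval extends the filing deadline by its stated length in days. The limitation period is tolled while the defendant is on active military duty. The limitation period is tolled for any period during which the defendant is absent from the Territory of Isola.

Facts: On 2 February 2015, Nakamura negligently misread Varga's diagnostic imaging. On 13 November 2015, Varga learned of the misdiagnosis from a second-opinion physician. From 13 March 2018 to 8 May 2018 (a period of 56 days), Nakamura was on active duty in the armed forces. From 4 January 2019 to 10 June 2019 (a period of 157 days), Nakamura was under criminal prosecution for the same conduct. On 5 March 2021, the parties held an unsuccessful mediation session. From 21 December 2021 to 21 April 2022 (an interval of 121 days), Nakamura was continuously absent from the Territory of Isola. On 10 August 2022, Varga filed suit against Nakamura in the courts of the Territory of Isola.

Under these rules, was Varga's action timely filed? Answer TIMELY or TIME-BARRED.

TIME-BARRED

The claim accrued on 13 November 2015 — the later of the 2 February 2015 act and the 13 November 2015 discovery.
6 years from 13 November 2015 is 13 November 2021.
Because the defendant's active military service ran from 13 March 2018 to 8 May 2018, the deadline is extended by 56 days to 8 January 2022.
Because the defendant's absence from the jurisdiction ran from 21 December 2021 to 21 April 2022, the deadline is extended by 121 days to 9 May 2022.
Although a criminal prosecution ran from 4 January 2019 to 10 June 2019, the stated rules do not make that a tolling event, so it is disregarded.
The other events in the timeline have no effect on the limitation period under the stated rules.
Filing on 10 August 2022 missed the 9 May 2022 deadline — the action is time-barred.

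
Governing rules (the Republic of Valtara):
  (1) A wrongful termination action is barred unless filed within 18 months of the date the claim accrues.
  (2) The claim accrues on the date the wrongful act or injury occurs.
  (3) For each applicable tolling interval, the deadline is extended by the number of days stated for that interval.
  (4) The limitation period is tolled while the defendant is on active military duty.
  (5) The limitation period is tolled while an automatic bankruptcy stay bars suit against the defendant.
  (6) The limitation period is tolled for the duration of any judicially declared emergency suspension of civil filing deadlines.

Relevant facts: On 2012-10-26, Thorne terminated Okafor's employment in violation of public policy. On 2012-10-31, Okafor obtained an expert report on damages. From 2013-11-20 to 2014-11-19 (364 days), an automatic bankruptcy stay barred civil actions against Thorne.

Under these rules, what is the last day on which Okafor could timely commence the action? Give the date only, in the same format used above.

The limitation period began to run on 2012-10-26.
18 months from 2012-10-26 is 2014-04-26.
The period was tolled for 364 days by the automatic bankruptcy stay (2013-11-20 to 2014-11-19), pushing the deadline to 2015-04-25.
Nothing else in the chronology tolls or restarts the period.

2015-04-25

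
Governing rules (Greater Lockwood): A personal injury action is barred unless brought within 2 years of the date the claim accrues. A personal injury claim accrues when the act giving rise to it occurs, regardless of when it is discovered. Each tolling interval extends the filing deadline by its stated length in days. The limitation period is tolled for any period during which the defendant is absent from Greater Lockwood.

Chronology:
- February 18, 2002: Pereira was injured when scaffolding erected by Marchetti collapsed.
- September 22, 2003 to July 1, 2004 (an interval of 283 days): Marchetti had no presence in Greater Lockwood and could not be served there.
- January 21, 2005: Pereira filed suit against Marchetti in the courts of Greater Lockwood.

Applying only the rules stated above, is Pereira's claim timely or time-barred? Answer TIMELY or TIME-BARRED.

The limitation period began to run on February 18, 2002.
Adding the 2 years base period to February 18, 2002 gives a deadline of February 18, 2004, before any tolling.
Because the defendant's absence from the jurisdiction ran from September 22, 2003 to July 1, 2004, the deadline is extended by 283 days to November 27, 2004.
Pereira filed on January 21, 2005, after the November 27, 2004 deadline, so the action is time-barred.

TIME-BARRED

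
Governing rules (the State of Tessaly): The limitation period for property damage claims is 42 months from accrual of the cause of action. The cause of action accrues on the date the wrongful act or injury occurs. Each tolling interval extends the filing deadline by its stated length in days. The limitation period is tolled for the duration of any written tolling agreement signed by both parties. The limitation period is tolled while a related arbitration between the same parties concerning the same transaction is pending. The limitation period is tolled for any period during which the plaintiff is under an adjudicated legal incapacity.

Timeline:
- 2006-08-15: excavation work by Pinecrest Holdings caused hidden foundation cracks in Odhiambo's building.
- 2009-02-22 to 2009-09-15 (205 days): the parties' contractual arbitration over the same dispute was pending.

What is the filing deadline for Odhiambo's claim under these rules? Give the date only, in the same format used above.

2010-09-08

The limitation period began to run on 2006-08-15.
42 months from 2006-08-15 is 2010-02-15.
The period was tolled for 205 days by the pending related arbitration (2009-02-22 to 2009-09-15), pushing the deadline to 2010-09-08.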